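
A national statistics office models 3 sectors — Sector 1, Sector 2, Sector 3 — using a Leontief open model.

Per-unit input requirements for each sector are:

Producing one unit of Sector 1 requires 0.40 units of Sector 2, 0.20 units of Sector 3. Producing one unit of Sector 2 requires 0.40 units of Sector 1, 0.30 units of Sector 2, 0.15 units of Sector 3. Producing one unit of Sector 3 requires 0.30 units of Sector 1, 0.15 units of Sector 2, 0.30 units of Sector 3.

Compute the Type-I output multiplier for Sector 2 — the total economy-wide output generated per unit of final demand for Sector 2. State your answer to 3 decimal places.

m_2 = 4.215

I − A =
  [   1.00    -0.40    -0.30]
  [  -0.40     0.70    -0.15]
  [  -0.20    -0.15     0.70]
Cofactors of I−A, C_ij = (−1)^(i+j)·(minor ij) (rows/columns in the sector order above):
  C_11 = (0.70)(0.70) − (-0.15)(-0.15) = 0.4675
  C_12 = −[(-0.40)(0.70) − (-0.15)(-0.20)] = 0.3100
  C_13 = (-0.40)(-0.15) − (0.70)(-0.20) = 0.2000
  C_21 = −[(-0.40)(0.70) − (-0.30)(-0.15)] = 0.3250
  C_22 = (1.00)(0.70) − (-0.30)(-0.20) = 0.6400
  C_23 = −[(1.00)(-0.15) − (-0.40)(-0.20)] = 0.2300
  C_31 = (-0.40)(-0.15) − (-0.30)(0.70) = 0.2700
  C_32 = −[(1.00)(-0.15) − (-0.30)(-0.40)] = 0.2700
  C_33 = (1.00)(0.70) − (-0.40)(-0.40) = 0.5400
det(I−A) = Σ_j (I−A)_1j·C_1j = (1.00)(0.4675) + (-0.40)(0.3100) + (-0.30)(0.2000) = 0.2835
adj(I−A) = Cᵀ =
  [ 0.4675   0.3250   0.2700]
  [ 0.3100   0.6400   0.2700]
  [ 0.2000   0.2300   0.5400]
(I − A)⁻¹ = adj(I−A) / det(I−A) ≈
  [   1.6490     1.1464     0.9524]
  [   1.0935     2.2575     0.9524]
  [   0.7055     0.8113     1.9048]
The output multiplier for sector j is the column-j sum of the Leontief inverse (I − A)⁻¹ = adj(I−A) / det(I−A).
Column 2 of adj(I−A): (0.3250, 0.6400, 0.2300); det(I−A) = 0.2835.
m_2 = (0.3250 + 0.6400 + 0.2300) / 0.2835 = 1.195 / 0.2835 ≈ 4.215.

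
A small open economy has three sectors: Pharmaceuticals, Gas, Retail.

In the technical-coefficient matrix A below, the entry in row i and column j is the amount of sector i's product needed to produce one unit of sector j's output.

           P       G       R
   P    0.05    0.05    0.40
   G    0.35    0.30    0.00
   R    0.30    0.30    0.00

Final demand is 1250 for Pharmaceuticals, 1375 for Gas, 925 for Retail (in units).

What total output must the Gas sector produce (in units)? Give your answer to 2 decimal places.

I − A =
  [   0.95    -0.05    -0.40]
  [  -0.35     0.70     0.00]
  [  -0.30    -0.30     1.00]
Cofactors of I−A, C_ij = (−1)^(i+j)·(minor ij) (rows/columns in the sector order above):
  C_11 = (0.70)(1.00) − (0.00)(-0.30) = 0.7000
  C_12 = −[(-0.35)(1.00) − (0.00)(-0.30)] = 0.3500
  C_13 = (-0.35)(-0.30) − (0.70)(-0.30) = 0.3150
  C_21 = −[(-0.05)(1.00) − (-0.40)(-0.30)] = 0.1700
  C_22 = (0.95)(1.00) − (-0.40)(-0.30) = 0.8300
  C_23 = −[(0.95)(-0.30) − (-0.05)(-0.30)] = 0.3000
  C_31 = (-0.05)(0.00) − (-0.40)(0.70) = 0.2800
  C_32 = −[(0.95)(0.00) − (-0.40)(-0.35)] = 0.1400
  C_33 = (0.95)(0.70) − (-0.05)(-0.35) = 0.6475
det(I−A) = Σ_j (I−A)_1j·C_1j = (0.95)(0.7000) + (-0.05)(0.3500) + (-0.40)(0.3150) = 0.5215
adj(I−A) = Cᵀ =
  [ 0.7000   0.1700   0.2800]
  [ 0.3500   0.8300   0.1400]
  [ 0.3150   0.3000   0.6475]
(I − A)⁻¹ = adj(I−A) / det(I−A) ≈
  [   1.3423     0.3260     0.5369]
  [   0.6711     1.5916     0.2685]
  [   0.6040     0.5753     1.2416]
x = (I − A)⁻¹ d = adj(I−A)·d / det(I−A), with det(I−A) = 0.5215:
  x_P = (0.7000·1250 + 0.1700·1375 + 0.2800·925) / 0.5215 = 1367.75 / 0.5215 ≈ 2622.72
  x_G = (0.3500·1250 + 0.8300·1375 + 0.1400·925) / 0.5215 = 1708.25 / 0.5215 ≈ 3275.65
  x_R = (0.3150·1250 + 0.3000·1375 + 0.6475·925) / 0.5215 = 1405.1875 / 0.5215 ≈ 2694.51

x_G = 3275.65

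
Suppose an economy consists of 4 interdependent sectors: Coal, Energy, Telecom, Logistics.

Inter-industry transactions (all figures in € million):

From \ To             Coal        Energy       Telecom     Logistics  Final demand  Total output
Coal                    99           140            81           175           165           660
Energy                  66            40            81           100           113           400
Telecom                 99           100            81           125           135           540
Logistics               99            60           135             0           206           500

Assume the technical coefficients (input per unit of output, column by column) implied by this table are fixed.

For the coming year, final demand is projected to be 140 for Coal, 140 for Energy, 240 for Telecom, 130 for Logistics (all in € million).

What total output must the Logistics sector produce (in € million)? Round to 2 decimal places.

Technical coefficients a_ij = z_ij / X_j:
  a_11 = 99/660 = 0.15, a_21 = 66/660 = 0.10, a_31 = 99/660 = 0.15, a_41 = 99/660 = 0.15
  a_12 = 140/400 = 0.35, a_22 = 40/400 = 0.10, a_32 = 100/400 = 0.25, a_42 = 60/400 = 0.15
  a_13 = 81/540 = 0.15, a_23 = 81/540 = 0.15, a_33 = 81/540 = 0.15, a_43 = 135/540 = 0.25
  a_14 = 175/500 = 0.35, a_24 = 100/500 = 0.20, a_34 = 125/500 = 0.25, a_44 = 0/500 = 0.00
I − A =
  [   0.85    -0.35    -0.15    -0.35]
  [  -0.10     0.90    -0.15    -0.20]
  [  -0.15    -0.25     0.85    -0.25]
  [  -0.15    -0.15    -0.25     1.00]
Compute the cofactors C_ij = (−1)^(i+j)·(3×3 minor ij) of I−A; the adjugate is their transpose:
adj(I−A) = Cᵀ =
  [ 0.627625   0.385250   0.287125   0.368500]
  [ 0.139875   0.583500   0.190375   0.213250]
  [ 0.200500   0.304750   0.641500   0.291500]
  [ 0.165250   0.221500   0.232000   0.556750]
det(I−A) = Σ_j (I−A)_1j·C_1j = (0.85)(0.627625) + (-0.35)(0.139875) + (-0.15)(0.200500) + (-0.35)(0.165250) = 0.3966125
(I − A)⁻¹ = adj(I−A) / det(I−A) ≈
  [   1.5825     0.9714     0.7239     0.9291]
  [   0.3527     1.4712     0.4800     0.5377]
  [   0.5055     0.7684     1.6174     0.7350]
  [   0.4167     0.5585     0.5850     1.4038]
x = (I − A)⁻¹ d = adj(I−A)·d / det(I−A), with det(I−A) = 0.3966125:
  x_1 = (0.627625·140 + 0.385250·140 + 0.287125·240 + 0.368500·130) / 0.3966125 = 258.6175 / 0.3966125 ≈ 652.07
  x_2 = (0.139875·140 + 0.583500·140 + 0.190375·240 + 0.213250·130) / 0.3966125 = 174.685 / 0.3966125 ≈ 440.44
  x_3 = (0.200500·140 + 0.304750·140 + 0.641500·240 + 0.291500·130) / 0.3966125 = 262.59 / 0.3966125 ≈ 662.08
  x_4 = (0.165250·140 + 0.221500·140 + 0.232000·240 + 0.556750·130) / 0.3966125 = 182.2025 / 0.3966125 ≈ 459.40

x_4 = 459.40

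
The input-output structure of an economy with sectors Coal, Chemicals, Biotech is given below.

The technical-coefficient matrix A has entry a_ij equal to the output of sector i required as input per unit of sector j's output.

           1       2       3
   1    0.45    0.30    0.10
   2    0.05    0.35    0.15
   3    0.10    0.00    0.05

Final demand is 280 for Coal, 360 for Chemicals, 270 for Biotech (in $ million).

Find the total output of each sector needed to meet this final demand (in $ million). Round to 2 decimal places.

I − A =
  [   0.55    -0.30    -0.10]
  [  -0.05     0.65    -0.15]
  [  -0.10     0.00     0.95]
Cofactors of I−A, C_ij = (−1)^(i+j)·(minor ij) (rows/columns in the sector order above):
  C_11 = (0.65)(0.95) − (-0.15)(0.00) = 0.6175
  C_12 = −[(-0.05)(0.95) − (-0.15)(-0.10)] = 0.0625
  C_13 = (-0.05)(0.00) − (0.65)(-0.10) = 0.0650
  C_21 = −[(-0.30)(0.95) − (-0.10)(0.00)] = 0.2850
  C_22 = (0.55)(0.95) − (-0.10)(-0.10) = 0.5125
  C_23 = −[(0.55)(0.00) − (-0.30)(-0.10)] = 0.0300
  C_31 = (-0.30)(-0.15) − (-0.10)(0.65) = 0.1100
  C_32 = −[(0.55)(-0.15) − (-0.10)(-0.05)] = 0.0875
  C_33 = (0.55)(0.65) − (-0.30)(-0.05) = 0.3425
det(I−A) = Σ_j (I−A)_1j·C_1j = (0.55)(0.6175) + (-0.30)(0.0625) + (-0.10)(0.0650) = 0.314375
adj(I−A) = Cᵀ =
  [ 0.6175   0.2850   0.1100]
  [ 0.0625   0.5125   0.0875]
  [ 0.0650   0.0300   0.3425]
(I − A)⁻¹ = adj(I−A) / det(I−A) ≈
  [   1.9642     0.9066     0.3499]
  [   0.1988     1.6302     0.2783]
  [   0.2068     0.0954     1.0895]
x = (I − A)⁻¹ d = adj(I−A)·d / det(I−A), with det(I−A) = 0.314375:
  x_1 = (0.6175·280 + 0.2850·360 + 0.1100·270) / 0.314375 = 305.20 / 0.314375 ≈ 970.82
  x_2 = (0.0625·280 + 0.5125·360 + 0.0875·270) / 0.314375 = 225.625 / 0.314375 ≈ 717.69
  x_3 = (0.0650·280 + 0.0300·360 + 0.3425·270) / 0.314375 = 121.475 / 0.314375 ≈ 386.40

x_1 = 970.82, x_2 = 717.69, x_3 = 386.40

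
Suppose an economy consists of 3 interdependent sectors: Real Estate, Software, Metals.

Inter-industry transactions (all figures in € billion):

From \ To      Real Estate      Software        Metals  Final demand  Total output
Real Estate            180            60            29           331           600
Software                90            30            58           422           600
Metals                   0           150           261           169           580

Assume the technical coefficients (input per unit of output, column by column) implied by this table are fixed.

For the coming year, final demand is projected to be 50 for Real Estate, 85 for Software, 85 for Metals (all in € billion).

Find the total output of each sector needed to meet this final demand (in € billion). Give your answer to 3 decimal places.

x_R = 104.991, x_S = 128.466, x_M = 212.939

Technical coefficients a_ij = z_ij / X_j:
  a_RR = 180/600 = 0.30, a_SR = 90/600 = 0.15, a_MR = 0/600 = 0.00
  a_RS = 60/600 = 0.10, a_SS = 30/600 = 0.05, a_MS = 150/600 = 0.25
  a_RM = 29/580 = 0.05, a_SM = 58/580 = 0.10, a_MM = 261/580 = 0.45
I − A =
  [   0.70    -0.10    -0.05]
  [  -0.15     0.95    -0.10]
  [   0.00    -0.25     0.55]
Cofactors of I−A, C_ij = (−1)^(i+j)·(minor ij) (rows/columns in the sector order above):
  C_11 = (0.95)(0.55) − (-0.10)(-0.25) = 0.4975
  C_12 = −[(-0.15)(0.55) − (-0.10)(0.00)] = 0.0825
  C_13 = (-0.15)(-0.25) − (0.95)(0.00) = 0.0375
  C_21 = −[(-0.10)(0.55) − (-0.05)(-0.25)] = 0.0675
  C_22 = (0.70)(0.55) − (-0.05)(0.00) = 0.3850
  C_23 = −[(0.70)(-0.25) − (-0.10)(0.00)] = 0.1750
  C_31 = (-0.10)(-0.10) − (-0.05)(0.95) = 0.0575
  C_32 = −[(0.70)(-0.10) − (-0.05)(-0.15)] = 0.0775
  C_33 = (0.70)(0.95) − (-0.10)(-0.15) = 0.6500
det(I−A) = Σ_j (I−A)_1j·C_1j = (0.70)(0.4975) + (-0.10)(0.0825) + (-0.05)(0.0375) = 0.338125
adj(I−A) = Cᵀ =
  [ 0.4975   0.0675   0.0575]
  [ 0.0825   0.3850   0.0775]
  [ 0.0375   0.1750   0.6500]
(I − A)⁻¹ = adj(I−A) / det(I−A) ≈
  [   1.4713     0.1996     0.1701]
  [   0.2440     1.1386     0.2292]
  [   0.1109     0.5176     1.9224]
x = (I − A)⁻¹ d = adj(I−A)·d / det(I−A), with det(I−A) = 0.338125:
  x_R = (0.4975·50 + 0.0675·85 + 0.0575·85) / 0.338125 = 35.50 / 0.338125 ≈ 104.991
  x_S = (0.0825·50 + 0.3850·85 + 0.0775·85) / 0.338125 = 43.4375 / 0.338125 ≈ 128.466
  x_M = (0.0375·50 + 0.1750·85 + 0.6500·85) / 0.338125 = 72.00 / 0.338125 ≈ 212.939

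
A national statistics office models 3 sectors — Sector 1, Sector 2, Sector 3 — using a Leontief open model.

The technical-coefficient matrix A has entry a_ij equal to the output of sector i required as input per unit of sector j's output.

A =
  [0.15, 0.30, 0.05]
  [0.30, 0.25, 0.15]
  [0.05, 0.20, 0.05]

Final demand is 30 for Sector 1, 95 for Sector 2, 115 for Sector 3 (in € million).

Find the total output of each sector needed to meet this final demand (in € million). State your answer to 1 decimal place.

x_1 = 118.9, x_2 = 208.5, x_3 = 171.2

I − A =
  [   0.85    -0.30    -0.05]
  [  -0.30     0.75    -0.15]
  [  -0.05    -0.20     0.95]
Cofactors of I−A, C_ij = (−1)^(i+j)·(minor ij) (rows/columns in the sector order above):
  C_11 = (0.75)(0.95) − (-0.15)(-0.20) = 0.6825
  C_12 = −[(-0.30)(0.95) − (-0.15)(-0.05)] = 0.2925
  C_13 = (-0.30)(-0.20) − (0.75)(-0.05) = 0.0975
  C_21 = −[(-0.30)(0.95) − (-0.05)(-0.20)] = 0.2950
  C_22 = (0.85)(0.95) − (-0.05)(-0.05) = 0.8050
  C_23 = −[(0.85)(-0.20) − (-0.30)(-0.05)] = 0.1850
  C_31 = (-0.30)(-0.15) − (-0.05)(0.75) = 0.0825
  C_32 = −[(0.85)(-0.15) − (-0.05)(-0.30)] = 0.1425
  C_33 = (0.85)(0.75) − (-0.30)(-0.30) = 0.5475
det(I−A) = Σ_j (I−A)_1j·C_1j = (0.85)(0.6825) + (-0.30)(0.2925) + (-0.05)(0.0975) = 0.4875
adj(I−A) = Cᵀ =
  [ 0.6825   0.2950   0.0825]
  [ 0.2925   0.8050   0.1425]
  [ 0.0975   0.1850   0.5475]
(I − A)⁻¹ = adj(I−A) / det(I−A) ≈
  [   1.4000     0.6051     0.1692]
  [   0.6000     1.6513     0.2923]
  [   0.2000     0.3795     1.1231]
x = (I − A)⁻¹ d = adj(I−A)·d / det(I−A), with det(I−A) = 0.4875:
  x_1 = (0.6825·30 + 0.2950·95 + 0.0825·115) / 0.4875 = 57.9875 / 0.4875 ≈ 118.9
  x_2 = (0.2925·30 + 0.8050·95 + 0.1425·115) / 0.4875 = 101.6375 / 0.4875 ≈ 208.5
  x_3 = (0.0975·30 + 0.1850·95 + 0.5475·115) / 0.4875 = 83.4625 / 0.4875 ≈ 171.2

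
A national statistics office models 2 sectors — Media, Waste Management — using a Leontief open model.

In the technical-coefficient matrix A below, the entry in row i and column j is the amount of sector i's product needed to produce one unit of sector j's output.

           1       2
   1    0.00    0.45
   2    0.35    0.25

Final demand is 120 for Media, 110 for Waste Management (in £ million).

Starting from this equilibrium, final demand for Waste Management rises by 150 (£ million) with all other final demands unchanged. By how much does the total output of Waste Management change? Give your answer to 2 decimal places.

I − A =
  [   1.00    -0.45]
  [  -0.35     0.75]
det(I−A) = (1.00)(0.75) − (-0.45)(-0.35) = 0.5925
adj(I−A) = [[0.75, 0.45], [0.35, 1.00]]
(I − A)⁻¹ = adj(I−A) / det(I−A) ≈
  [   1.2658     0.7595]
  [   0.5907     1.6878]
Δx = (I − A)⁻¹ Δd with Δd having +150 in the Waste Management component and 0 elsewhere.
So Δx_2 = L_22 · (+150), where L_22 = adj(I−A)_22 / det(I−A) = 1.00 / 0.5925.
Δx_2 = 1.00 × (+150) / 0.5925 = 150.00 / 0.5925 ≈ 253.16.

Δx_2 = 253.16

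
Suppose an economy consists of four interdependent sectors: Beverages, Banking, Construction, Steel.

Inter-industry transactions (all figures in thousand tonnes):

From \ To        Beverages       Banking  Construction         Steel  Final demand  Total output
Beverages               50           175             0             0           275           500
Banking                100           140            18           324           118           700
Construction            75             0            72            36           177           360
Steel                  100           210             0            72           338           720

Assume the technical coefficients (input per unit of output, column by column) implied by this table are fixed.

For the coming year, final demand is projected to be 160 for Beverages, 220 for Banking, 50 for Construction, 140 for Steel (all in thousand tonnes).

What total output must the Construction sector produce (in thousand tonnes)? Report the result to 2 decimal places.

Technical coefficients a_ij = z_ij / X_j:
  a_11 = 50/500 = 0.10, a_21 = 100/500 = 0.20, a_31 = 75/500 = 0.15, a_41 = 100/500 = 0.20
  a_12 = 175/700 = 0.25, a_22 = 140/700 = 0.20, a_32 = 0/700 = 0.00, a_42 = 210/700 = 0.30
  a_13 = 0/360 = 0.00, a_23 = 18/360 = 0.05, a_33 = 72/360 = 0.20, a_43 = 0/360 = 0.00
  a_14 = 0/720 = 0.00, a_24 = 324/720 = 0.45, a_34 = 36/720 = 0.05, a_44 = 72/720 = 0.10
I − A =
  [   0.90    -0.25     0.00     0.00]
  [  -0.20     0.80    -0.05    -0.45]
  [  -0.15     0.00     0.80    -0.05]
  [  -0.20    -0.30     0.00     0.90]
Compute the cofactors C_ij = (−1)^(i+j)·(3×3 minor ij) of I−A; the adjugate is their transpose:
adj(I−A) = Cᵀ =
  [ 0.467250   0.180000   0.011250   0.090625]
  [ 0.223250   0.648000   0.040500   0.326250]
  [ 0.098750   0.049750   0.459000   0.050375]
  [ 0.178250   0.256000   0.016000   0.534125]
det(I−A) = Σ_j (I−A)_1j·C_1j = (0.90)(0.467250) + (-0.25)(0.223250) + (0.00)(0.098750) + (0.00)(0.178250) = 0.3647125
(I − A)⁻¹ = adj(I−A) / det(I−A) ≈
  [   1.2811     0.4935     0.0308     0.2485]
  [   0.6121     1.7767     0.1110     0.8945]
  [   0.2708     0.1364     1.2585     0.1381]
  [   0.4887     0.7019     0.0439     1.4645]
x = (I − A)⁻¹ d = adj(I−A)·d / det(I−A), with det(I−A) = 0.3647125:
  x_1 = (0.467250·160 + 0.180000·220 + 0.011250·50 + 0.090625·140) / 0.3647125 = 127.61 / 0.3647125 ≈ 349.89
  x_2 = (0.223250·160 + 0.648000·220 + 0.040500·50 + 0.326250·140) / 0.3647125 = 225.98 / 0.3647125 ≈ 619.61
  x_3 = (0.098750·160 + 0.049750·220 + 0.459000·50 + 0.050375·140) / 0.3647125 = 56.7475 / 0.3647125 ≈ 155.60
  x_4 = (0.178250·160 + 0.256000·220 + 0.016000·50 + 0.534125·140) / 0.3647125 = 160.4175 / 0.3647125 ≈ 439.85

x_3 = 155.60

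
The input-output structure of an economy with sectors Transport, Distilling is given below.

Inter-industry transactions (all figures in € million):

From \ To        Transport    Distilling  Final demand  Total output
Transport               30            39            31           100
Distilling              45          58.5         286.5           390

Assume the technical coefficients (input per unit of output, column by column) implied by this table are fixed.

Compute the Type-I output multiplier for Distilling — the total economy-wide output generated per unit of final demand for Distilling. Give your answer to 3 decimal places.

Technical coefficients a_ij = z_ij / X_j:
  a_11 = 30/100 = 0.30, a_21 = 45/100 = 0.45
  a_12 = 39/390 = 0.10, a_22 = 58.5/390 = 0.15
I − A =
  [   0.70    -0.10]
  [  -0.45     0.85]
det(I−A) = (0.70)(0.85) − (-0.10)(-0.45) = 0.5500
adj(I−A) = [[0.85, 0.10], [0.45, 0.70]]
(I − A)⁻¹ = adj(I−A) / det(I−A) ≈
  [   1.5455     0.1818]
  [   0.8182     1.2727]
The output multiplier for sector j is the column-j sum of the Leontief inverse (I − A)⁻¹ = adj(I−A) / det(I−A).
Column 2 of adj(I−A): (0.10, 0.70); det(I−A) = 0.5500.
m_2 = (0.10 + 0.70) / 0.5500 = 0.80 / 0.5500 ≈ 1.455.

m_2 = 1.455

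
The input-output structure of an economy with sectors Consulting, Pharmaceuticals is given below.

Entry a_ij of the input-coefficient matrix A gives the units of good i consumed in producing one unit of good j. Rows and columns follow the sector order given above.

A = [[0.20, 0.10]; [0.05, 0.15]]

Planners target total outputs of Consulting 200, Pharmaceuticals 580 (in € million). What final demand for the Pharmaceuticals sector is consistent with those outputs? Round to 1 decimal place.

I − A =
  [   0.80    -0.10]
  [  -0.05     0.85]
d = (I − A) x:
  d_C = (+0.80)·200 + (-0.10)·580 = 102.0
  d_P = (-0.05)·200 + (+0.85)·580 = 483.0

d_P = 483.0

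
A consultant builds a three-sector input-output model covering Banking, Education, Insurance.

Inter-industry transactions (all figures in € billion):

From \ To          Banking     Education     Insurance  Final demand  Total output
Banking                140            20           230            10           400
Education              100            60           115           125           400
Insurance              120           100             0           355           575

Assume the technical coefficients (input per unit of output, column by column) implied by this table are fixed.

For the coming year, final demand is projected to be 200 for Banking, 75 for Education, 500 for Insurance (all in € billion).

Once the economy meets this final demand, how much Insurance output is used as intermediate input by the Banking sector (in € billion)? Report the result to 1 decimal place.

Technical coefficients a_ij = z_ij / X_j:
  a_BB = 140/400 = 0.35, a_EB = 100/400 = 0.25, a_IB = 120/400 = 0.30
  a_BE = 20/400 = 0.05, a_EE = 60/400 = 0.15, a_IE = 100/400 = 0.25
  a_BI = 230/575 = 0.40, a_EI = 115/575 = 0.20, a_II = 0/575 = 0.00
I − A =
  [   0.65    -0.05    -0.40]
  [  -0.25     0.85    -0.20]
  [  -0.30    -0.25     1.00]
Cofactors of I−A, C_ij = (−1)^(i+j)·(minor ij) (rows/columns in the sector order above):
  C_11 = (0.85)(1.00) − (-0.20)(-0.25) = 0.8000
  C_12 = −[(-0.25)(1.00) − (-0.20)(-0.30)] = 0.3100
  C_13 = (-0.25)(-0.25) − (0.85)(-0.30) = 0.3175
  C_21 = −[(-0.05)(1.00) − (-0.40)(-0.25)] = 0.1500
  C_22 = (0.65)(1.00) − (-0.40)(-0.30) = 0.5300
  C_23 = −[(0.65)(-0.25) − (-0.05)(-0.30)] = 0.1775
  C_31 = (-0.05)(-0.20) − (-0.40)(0.85) = 0.3500
  C_32 = −[(0.65)(-0.20) − (-0.40)(-0.25)] = 0.2300
  C_33 = (0.65)(0.85) − (-0.05)(-0.25) = 0.5400
det(I−A) = Σ_j (I−A)_1j·C_1j = (0.65)(0.8000) + (-0.05)(0.3100) + (-0.40)(0.3175) = 0.3775
adj(I−A) = Cᵀ =
  [ 0.8000   0.1500   0.3500]
  [ 0.3100   0.5300   0.2300]
  [ 0.3175   0.1775   0.5400]
(I − A)⁻¹ = adj(I−A) / det(I−A) ≈
  [   2.1192     0.3974     0.9272]
  [   0.8212     1.4040     0.6093]
  [   0.8411     0.4702     1.4305]
First solve x = (I − A)⁻¹ d = adj(I−A)·d / det(I−A); in particular x_B = (0.8000·200 + 0.1500·75 + 0.3500·500) / 0.3775 = 346.25 / 0.3775 ≈ 917.219.
Intermediate flow from I to B: z_IB = a_IB · x_B = 0.30 × 346.25 / 0.3775 = 103.875 / 0.3775 ≈ 275.2.

z_IB = 275.2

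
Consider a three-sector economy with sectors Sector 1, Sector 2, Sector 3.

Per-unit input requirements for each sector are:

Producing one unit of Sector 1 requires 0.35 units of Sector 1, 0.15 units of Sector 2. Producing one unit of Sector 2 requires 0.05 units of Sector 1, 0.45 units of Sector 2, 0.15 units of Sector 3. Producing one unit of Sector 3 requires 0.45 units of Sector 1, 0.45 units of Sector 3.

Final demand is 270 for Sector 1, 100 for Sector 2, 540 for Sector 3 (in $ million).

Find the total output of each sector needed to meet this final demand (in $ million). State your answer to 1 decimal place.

I − A =
  [   0.65    -0.05    -0.45]
  [  -0.15     0.55     0.00]
  [   0.00    -0.15     0.55]
Cofactors of I−A, C_ij = (−1)^(i+j)·(minor ij) (rows/columns in the sector order above):
  C_11 = (0.55)(0.55) − (0.00)(-0.15) = 0.3025
  C_12 = −[(-0.15)(0.55) − (0.00)(0.00)] = 0.0825
  C_13 = (-0.15)(-0.15) − (0.55)(0.00) = 0.0225
  C_21 = −[(-0.05)(0.55) − (-0.45)(-0.15)] = 0.0950
  C_22 = (0.65)(0.55) − (-0.45)(0.00) = 0.3575
  C_23 = −[(0.65)(-0.15) − (-0.05)(0.00)] = 0.0975
  C_31 = (-0.05)(0.00) − (-0.45)(0.55) = 0.2475
  C_32 = −[(0.65)(0.00) − (-0.45)(-0.15)] = 0.0675
  C_33 = (0.65)(0.55) − (-0.05)(-0.15) = 0.3500
det(I−A) = Σ_j (I−A)_1j·C_1j = (0.65)(0.3025) + (-0.05)(0.0825) + (-0.45)(0.0225) = 0.182375
adj(I−A) = Cᵀ =
  [ 0.3025   0.0950   0.2475]
  [ 0.0825   0.3575   0.0675]
  [ 0.0225   0.0975   0.3500]
(I − A)⁻¹ = adj(I−A) / det(I−A) ≈
  [   1.6587     0.5209     1.3571]
  [   0.4524     1.9602     0.3701]
  [   0.1234     0.5346     1.9191]
x = (I − A)⁻¹ d = adj(I−A)·d / det(I−A), with det(I−A) = 0.182375:
  x_1 = (0.3025·270 + 0.0950·100 + 0.2475·540) / 0.182375 = 224.825 / 0.182375 ≈ 1232.8
  x_2 = (0.0825·270 + 0.3575·100 + 0.0675·540) / 0.182375 = 94.475 / 0.182375 ≈ 518.0
  x_3 = (0.0225·270 + 0.0975·100 + 0.3500·540) / 0.182375 = 204.825 / 0.182375 ≈ 1123.1

x_1 = 1232.8, x_2 = 518.0, x_3 = 1123.1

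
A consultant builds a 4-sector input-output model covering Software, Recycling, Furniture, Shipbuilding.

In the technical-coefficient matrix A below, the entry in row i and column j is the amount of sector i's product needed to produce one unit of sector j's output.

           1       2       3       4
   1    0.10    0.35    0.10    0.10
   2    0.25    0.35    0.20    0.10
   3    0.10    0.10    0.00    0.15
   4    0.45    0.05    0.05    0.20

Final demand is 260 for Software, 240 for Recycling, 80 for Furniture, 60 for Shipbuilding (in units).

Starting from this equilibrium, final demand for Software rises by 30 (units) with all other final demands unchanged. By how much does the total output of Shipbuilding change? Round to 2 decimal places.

Δx_4 = 29.66

I − A =
  [   0.90    -0.35    -0.10    -0.10]
  [  -0.25     0.65    -0.20    -0.10]
  [  -0.10    -0.10     1.00    -0.15]
  [  -0.45    -0.05    -0.05     0.80]
Compute the cofactors C_ij = (−1)^(i+j)·(3×3 minor ij) of I−A; the adjugate is their transpose:
adj(I−A) = Cᵀ =
  [ 0.492125   0.291625   0.113500   0.119250]
  [ 0.273125   0.653000   0.165250   0.146750]
  [ 0.121750   0.126375   0.347250   0.096125]
  [ 0.301500   0.212750   0.095875   0.463500]
det(I−A) = Σ_j (I−A)_1j·C_1j = (0.90)(0.492125) + (-0.35)(0.273125) + (-0.10)(0.121750) + (-0.10)(0.301500) = 0.30499375
(I − A)⁻¹ = adj(I−A) / det(I−A) ≈
  [   1.6136     0.9562     0.3721     0.3910]
  [   0.8955     2.1410     0.5418     0.4812]
  [   0.3992     0.4144     1.1385     0.3152]
  [   0.9885     0.6976     0.3144     1.5197]
Δx = (I − A)⁻¹ Δd with Δd having +30 in the Software component and 0 elsewhere.
So Δx_4 = L_41 · (+30), where L_41 = adj(I−A)_41 / det(I−A) = 0.301500 / 0.30499375.
Δx_4 = 0.301500 × (+30) / 0.30499375 = 9.045 / 0.30499375 ≈ 29.66.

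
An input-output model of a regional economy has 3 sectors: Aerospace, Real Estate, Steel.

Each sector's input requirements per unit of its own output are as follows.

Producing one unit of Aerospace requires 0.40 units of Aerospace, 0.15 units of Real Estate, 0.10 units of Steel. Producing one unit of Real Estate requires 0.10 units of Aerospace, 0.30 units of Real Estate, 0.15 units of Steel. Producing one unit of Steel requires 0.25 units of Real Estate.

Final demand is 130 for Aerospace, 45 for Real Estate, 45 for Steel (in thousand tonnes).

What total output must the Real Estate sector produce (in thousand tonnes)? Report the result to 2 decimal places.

I − A =
  [   0.60    -0.10     0.00]
  [  -0.15     0.70    -0.25]
  [  -0.10    -0.15     1.00]
Cofactors of I−A, C_ij = (−1)^(i+j)·(minor ij) (rows/columns in the sector order above):
  C_11 = (0.70)(1.00) − (-0.25)(-0.15) = 0.6625
  C_12 = −[(-0.15)(1.00) − (-0.25)(-0.10)] = 0.1750
  C_13 = (-0.15)(-0.15) − (0.70)(-0.10) = 0.0925
  C_21 = −[(-0.10)(1.00) − (0.00)(-0.15)] = 0.1000
  C_22 = (0.60)(1.00) − (0.00)(-0.10) = 0.6000
  C_23 = −[(0.60)(-0.15) − (-0.10)(-0.10)] = 0.1000
  C_31 = (-0.10)(-0.25) − (0.00)(0.70) = 0.0250
  C_32 = −[(0.60)(-0.25) − (0.00)(-0.15)] = 0.1500
  C_33 = (0.60)(0.70) − (-0.10)(-0.15) = 0.4050
det(I−A) = Σ_j (I−A)_1j·C_1j = (0.60)(0.6625) + (-0.10)(0.1750) + (0.00)(0.0925) = 0.3800
adj(I−A) = Cᵀ =
  [ 0.6625   0.1000   0.0250]
  [ 0.1750   0.6000   0.1500]
  [ 0.0925   0.1000   0.4050]
(I − A)⁻¹ = adj(I−A) / det(I−A) ≈
  [   1.7434     0.2632     0.0658]
  [   0.4605     1.5789     0.3947]
  [   0.2434     0.2632     1.0658]
x = (I − A)⁻¹ d = adj(I−A)·d / det(I−A), with det(I−A) = 0.3800:
  x_1 = (0.6625·130 + 0.1000·45 + 0.0250·45) / 0.3800 = 91.75 / 0.3800 ≈ 241.45
  x_2 = (0.1750·130 + 0.6000·45 + 0.1500·45) / 0.3800 = 56.50 / 0.3800 ≈ 148.68
  x_3 = (0.0925·130 + 0.1000·45 + 0.4050·45) / 0.3800 = 34.75 / 0.3800 ≈ 91.45

x_2 = 148.68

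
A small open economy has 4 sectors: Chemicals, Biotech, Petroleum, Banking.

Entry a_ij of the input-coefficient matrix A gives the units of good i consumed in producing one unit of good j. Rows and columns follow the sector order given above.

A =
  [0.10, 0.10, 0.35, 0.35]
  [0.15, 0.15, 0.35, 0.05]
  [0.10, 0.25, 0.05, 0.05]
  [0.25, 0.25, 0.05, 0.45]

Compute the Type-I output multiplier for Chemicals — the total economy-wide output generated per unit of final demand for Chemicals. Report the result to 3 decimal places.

m_1 = 3.673

I − A =
  [   0.90    -0.10    -0.35    -0.35]
  [  -0.15     0.85    -0.35    -0.05]
  [  -0.10    -0.25     0.95    -0.05]
  [  -0.25    -0.25    -0.05     0.55]
Compute the cofactors C_ij = (−1)^(i+j)·(3×3 minor ij) of I−A; the adjugate is their transpose:
adj(I−A) = Cᵀ =
  [ 0.377000   0.192000   0.224250   0.277750]
  [ 0.113750   0.359500   0.180750   0.121500]
  [ 0.081750   0.128625   0.312500   0.092125]
  [ 0.230500   0.262375   0.212500   0.587375]
det(I−A) = Σ_j (I−A)_1j·C_1j = (0.90)(0.377000) + (-0.10)(0.113750) + (-0.35)(0.081750) + (-0.35)(0.230500) = 0.2186375
(I − A)⁻¹ = adj(I−A) / det(I−A) ≈
  [   1.7243     0.8782     1.0257     1.2704]
  [   0.5203     1.6443     0.8267     0.5557]
  [   0.3739     0.5883     1.4293     0.4214]
  [   1.0543     1.2000     0.9719     2.6865]
The output multiplier for sector j is the column-j sum of the Leontief inverse (I − A)⁻¹ = adj(I−A) / det(I−A).
Column 1 of adj(I−A): (0.377000, 0.113750, 0.081750, 0.230500); det(I−A) = 0.2186375.
m_1 = (0.377000 + 0.113750 + 0.081750 + 0.230500) / 0.2186375 = 0.803 / 0.2186375 ≈ 3.673.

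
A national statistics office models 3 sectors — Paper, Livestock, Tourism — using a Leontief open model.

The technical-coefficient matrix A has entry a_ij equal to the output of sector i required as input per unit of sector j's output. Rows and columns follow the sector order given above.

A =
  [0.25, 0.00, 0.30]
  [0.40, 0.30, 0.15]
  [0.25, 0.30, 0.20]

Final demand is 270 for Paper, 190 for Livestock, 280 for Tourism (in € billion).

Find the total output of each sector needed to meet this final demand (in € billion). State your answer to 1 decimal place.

I − A =
  [   0.75     0.00    -0.30]
  [  -0.40     0.70    -0.15]
  [  -0.25    -0.30     0.80]
Cofactors of I−A, C_ij = (−1)^(i+j)·(minor ij) (rows/columns in the sector order above):
  C_11 = (0.70)(0.80) − (-0.15)(-0.30) = 0.5150
  C_12 = −[(-0.40)(0.80) − (-0.15)(-0.25)] = 0.3575
  C_13 = (-0.40)(-0.30) − (0.70)(-0.25) = 0.2950
  C_21 = −[(0.00)(0.80) − (-0.30)(-0.30)] = 0.0900
  C_22 = (0.75)(0.80) − (-0.30)(-0.25) = 0.5250
  C_23 = −[(0.75)(-0.30) − (0.00)(-0.25)] = 0.2250
  C_31 = (0.00)(-0.15) − (-0.30)(0.70) = 0.2100
  C_32 = −[(0.75)(-0.15) − (-0.30)(-0.40)] = 0.2325
  C_33 = (0.75)(0.70) − (0.00)(-0.40) = 0.5250
det(I−A) = Σ_j (I−A)_1j·C_1j = (0.75)(0.5150) + (0.00)(0.3575) + (-0.30)(0.2950) = 0.29775
adj(I−A) = Cᵀ =
  [ 0.5150   0.0900   0.2100]
  [ 0.3575   0.5250   0.2325]
  [ 0.2950   0.2250   0.5250]
(I − A)⁻¹ = adj(I−A) / det(I−A) ≈
  [   1.7296     0.3023     0.7053]
  [   1.2007     1.7632     0.7809]
  [   0.9908     0.7557     1.7632]
x = (I − A)⁻¹ d = adj(I−A)·d / det(I−A), with det(I−A) = 0.29775:
  x_1 = (0.5150·270 + 0.0900·190 + 0.2100·280) / 0.29775 = 214.95 / 0.29775 ≈ 721.9
  x_2 = (0.3575·270 + 0.5250·190 + 0.2325·280) / 0.29775 = 261.375 / 0.29775 ≈ 877.8
  x_3 = (0.2950·270 + 0.2250·190 + 0.5250·280) / 0.29775 = 269.40 / 0.29775 ≈ 904.8

x_1 = 721.9, x_2 = 877.8, x_3 = 904.8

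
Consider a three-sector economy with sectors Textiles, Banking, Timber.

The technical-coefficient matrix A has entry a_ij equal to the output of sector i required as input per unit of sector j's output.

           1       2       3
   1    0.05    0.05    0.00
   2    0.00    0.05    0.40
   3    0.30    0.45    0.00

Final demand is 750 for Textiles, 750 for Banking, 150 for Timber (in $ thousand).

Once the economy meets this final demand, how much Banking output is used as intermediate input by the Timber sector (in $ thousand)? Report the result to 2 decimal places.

z_23 = 375.47

I − A =
  [   0.95    -0.05     0.00]
  [   0.00     0.95    -0.40]
  [  -0.30    -0.45     1.00]
Cofactors of I−A, C_ij = (−1)^(i+j)·(minor ij) (rows/columns in the sector order above):
  C_11 = (0.95)(1.00) − (-0.40)(-0.45) = 0.7700
  C_12 = −[(0.00)(1.00) − (-0.40)(-0.30)] = 0.1200
  C_13 = (0.00)(-0.45) − (0.95)(-0.30) = 0.2850
  C_21 = −[(-0.05)(1.00) − (0.00)(-0.45)] = 0.0500
  C_22 = (0.95)(1.00) − (0.00)(-0.30) = 0.9500
  C_23 = −[(0.95)(-0.45) − (-0.05)(-0.30)] = 0.4425
  C_31 = (-0.05)(-0.40) − (0.00)(0.95) = 0.0200
  C_32 = −[(0.95)(-0.40) − (0.00)(0.00)] = 0.3800
  C_33 = (0.95)(0.95) − (-0.05)(0.00) = 0.9025
det(I−A) = Σ_j (I−A)_1j·C_1j = (0.95)(0.7700) + (-0.05)(0.1200) + (0.00)(0.2850) = 0.7255
adj(I−A) = Cᵀ =
  [ 0.7700   0.0500   0.0200]
  [ 0.1200   0.9500   0.3800]
  [ 0.2850   0.4425   0.9025]
(I − A)⁻¹ = adj(I−A) / det(I−A) ≈
  [   1.0613     0.0689     0.0276]
  [   0.1654     1.3094     0.5238]
  [   0.3928     0.6099     1.2440]
First solve x = (I − A)⁻¹ d = adj(I−A)·d / det(I−A); in particular x_3 = (0.2850·750 + 0.4425·750 + 0.9025·150) / 0.7255 = 681.00 / 0.7255 ≈ 938.6630.
Intermediate flow from 2 to 3: z_23 = a_23 · x_3 = 0.40 × 681.00 / 0.7255 = 272.40 / 0.7255 ≈ 375.47.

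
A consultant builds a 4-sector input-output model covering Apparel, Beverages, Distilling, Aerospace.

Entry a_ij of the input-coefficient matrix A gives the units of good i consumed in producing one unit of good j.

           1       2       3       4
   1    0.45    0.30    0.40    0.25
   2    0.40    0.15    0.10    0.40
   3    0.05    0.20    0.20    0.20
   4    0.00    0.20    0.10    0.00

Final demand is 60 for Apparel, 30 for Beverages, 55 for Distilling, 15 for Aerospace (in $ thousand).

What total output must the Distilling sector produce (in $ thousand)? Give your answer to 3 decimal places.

I − A =
  [   0.55    -0.30    -0.40    -0.25]
  [  -0.40     0.85    -0.10    -0.40]
  [  -0.05    -0.20     0.80    -0.20]
  [   0.00    -0.20    -0.10     1.00]
Compute the cofactors C_ij = (−1)^(i+j)·(3×3 minor ij) of I−A; the adjugate is their transpose:
adj(I−A) = Cᵀ =
  [ 0.567000   0.375000   0.376250   0.367000]
  [ 0.319000   0.407750   0.247000   0.292250]
  [ 0.134500   0.149500   0.283500   0.150125]
  [ 0.077250   0.096500   0.077750   0.216500]
det(I−A) = Σ_j (I−A)_1j·C_1j = (0.55)(0.567000) + (-0.30)(0.319000) + (-0.40)(0.134500) + (-0.25)(0.077250) = 0.1430375
(I − A)⁻¹ = adj(I−A) / det(I−A) ≈
  [   3.9640     2.6217     2.6304     2.5658]
  [   2.2302     2.8507     1.7268     2.0432]
  [   0.9403     1.0452     1.9820     1.0495]
  [   0.5401     0.6746     0.5436     1.5136]
x = (I − A)⁻¹ d = adj(I−A)·d / det(I−A), with det(I−A) = 0.1430375:
  x_1 = (0.567000·60 + 0.375000·30 + 0.376250·55 + 0.367000·15) / 0.1430375 = 71.46875 / 0.1430375 ≈ 499.650
  x_2 = (0.319000·60 + 0.407750·30 + 0.247000·55 + 0.292250·15) / 0.1430375 = 49.34125 / 0.1430375 ≈ 344.953
  x_3 = (0.134500·60 + 0.149500·30 + 0.283500·55 + 0.150125·15) / 0.1430375 = 30.399375 / 0.1430375 ≈ 212.527
  x_4 = (0.077250·60 + 0.096500·30 + 0.077750·55 + 0.216500·15) / 0.1430375 = 15.05375 / 0.1430375 ≈ 105.243

x_3 = 212.527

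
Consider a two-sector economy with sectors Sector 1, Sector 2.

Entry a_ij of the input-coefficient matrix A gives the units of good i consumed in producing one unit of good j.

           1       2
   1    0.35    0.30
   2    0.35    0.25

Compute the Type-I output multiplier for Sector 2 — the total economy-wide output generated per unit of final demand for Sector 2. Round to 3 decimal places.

I − A =
  [   0.65    -0.30]
  [  -0.35     0.75]
det(I−A) = (0.65)(0.75) − (-0.30)(-0.35) = 0.3825
adj(I−A) = [[0.75, 0.30], [0.35, 0.65]]
(I − A)⁻¹ = adj(I−A) / det(I−A) ≈
  [   1.9608     0.7843]
  [   0.9150     1.6993]
The output multiplier for sector j is the column-j sum of the Leontief inverse (I − A)⁻¹ = adj(I−A) / det(I−A).
Column 2 of adj(I−A): (0.30, 0.65); det(I−A) = 0.3825.
m_2 = (0.30 + 0.65) / 0.3825 = 0.95 / 0.3825 ≈ 2.484.

m_2 = 2.484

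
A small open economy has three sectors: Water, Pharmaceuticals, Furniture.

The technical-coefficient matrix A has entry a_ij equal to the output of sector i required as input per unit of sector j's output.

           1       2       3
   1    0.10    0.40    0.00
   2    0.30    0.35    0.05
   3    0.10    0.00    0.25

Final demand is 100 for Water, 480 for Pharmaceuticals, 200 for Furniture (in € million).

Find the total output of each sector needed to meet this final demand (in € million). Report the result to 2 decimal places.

I − A =
  [   0.90    -0.40     0.00]
  [  -0.30     0.65    -0.05]
  [  -0.10     0.00     0.75]
Cofactors of I−A, C_ij = (−1)^(i+j)·(minor ij) (rows/columns in the sector order above):
  C_11 = (0.65)(0.75) − (-0.05)(0.00) = 0.4875
  C_12 = −[(-0.30)(0.75) − (-0.05)(-0.10)] = 0.2300
  C_13 = (-0.30)(0.00) − (0.65)(-0.10) = 0.0650
  C_21 = −[(-0.40)(0.75) − (0.00)(0.00)] = 0.3000
  C_22 = (0.90)(0.75) − (0.00)(-0.10) = 0.6750
  C_23 = −[(0.90)(0.00) − (-0.40)(-0.10)] = 0.0400
  C_31 = (-0.40)(-0.05) − (0.00)(0.65) = 0.0200
  C_32 = −[(0.90)(-0.05) − (0.00)(-0.30)] = 0.0450
  C_33 = (0.90)(0.65) − (-0.40)(-0.30) = 0.4650
det(I−A) = Σ_j (I−A)_1j·C_1j = (0.90)(0.4875) + (-0.40)(0.2300) + (0.00)(0.0650) = 0.34675
adj(I−A) = Cᵀ =
  [ 0.4875   0.3000   0.0200]
  [ 0.2300   0.6750   0.0450]
  [ 0.0650   0.0400   0.4650]
(I − A)⁻¹ = adj(I−A) / det(I−A) ≈
  [   1.4059     0.8652     0.0577]
  [   0.6633     1.9466     0.1298]
  [   0.1875     0.1154     1.3410]
x = (I − A)⁻¹ d = adj(I−A)·d / det(I−A), with det(I−A) = 0.34675:
  x_1 = (0.4875·100 + 0.3000·480 + 0.0200·200) / 0.34675 = 196.75 / 0.34675 ≈ 567.41
  x_2 = (0.2300·100 + 0.6750·480 + 0.0450·200) / 0.34675 = 356.00 / 0.34675 ≈ 1026.68
  x_3 = (0.0650·100 + 0.0400·480 + 0.4650·200) / 0.34675 = 118.70 / 0.34675 ≈ 342.32

x_1 = 567.41, x_2 = 1026.68, x_3 = 342.32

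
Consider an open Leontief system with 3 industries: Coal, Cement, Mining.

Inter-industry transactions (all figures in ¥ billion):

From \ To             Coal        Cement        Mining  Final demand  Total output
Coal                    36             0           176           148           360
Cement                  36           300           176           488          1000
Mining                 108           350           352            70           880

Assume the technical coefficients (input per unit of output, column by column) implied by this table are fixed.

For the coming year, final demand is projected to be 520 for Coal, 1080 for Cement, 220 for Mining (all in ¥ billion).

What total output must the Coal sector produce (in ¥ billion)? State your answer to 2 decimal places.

x_1 = 1084.21

Technical coefficients a_ij = z_ij / X_j:
  a_11 = 36/360 = 0.10, a_21 = 36/360 = 0.10, a_31 = 108/360 = 0.30
  a_12 = 0/1000 = 0.00, a_22 = 300/1000 = 0.30, a_32 = 350/1000 = 0.35
  a_13 = 176/880 = 0.20, a_23 = 176/880 = 0.20, a_33 = 352/880 = 0.40
I − A =
  [   0.90     0.00    -0.20]
  [  -0.10     0.70    -0.20]
  [  -0.30    -0.35     0.60]
Cofactors of I−A, C_ij = (−1)^(i+j)·(minor ij) (rows/columns in the sector order above):
  C_11 = (0.70)(0.60) − (-0.20)(-0.35) = 0.3500
  C_12 = −[(-0.10)(0.60) − (-0.20)(-0.30)] = 0.1200
  C_13 = (-0.10)(-0.35) − (0.70)(-0.30) = 0.2450
  C_21 = −[(0.00)(0.60) − (-0.20)(-0.35)] = 0.0700
  C_22 = (0.90)(0.60) − (-0.20)(-0.30) = 0.4800
  C_23 = −[(0.90)(-0.35) − (0.00)(-0.30)] = 0.3150
  C_31 = (0.00)(-0.20) − (-0.20)(0.70) = 0.1400
  C_32 = −[(0.90)(-0.20) − (-0.20)(-0.10)] = 0.2000
  C_33 = (0.90)(0.70) − (0.00)(-0.10) = 0.6300
det(I−A) = Σ_j (I−A)_1j·C_1j = (0.90)(0.3500) + (0.00)(0.1200) + (-0.20)(0.2450) = 0.2660
adj(I−A) = Cᵀ =
  [ 0.3500   0.0700   0.1400]
  [ 0.1200   0.4800   0.2000]
  [ 0.2450   0.3150   0.6300]
(I − A)⁻¹ = adj(I−A) / det(I−A) ≈
  [   1.3158     0.2632     0.5263]
  [   0.4511     1.8045     0.7519]
  [   0.9211     1.1842     2.3684]
x = (I − A)⁻¹ d = adj(I−A)·d / det(I−A), with det(I−A) = 0.2660:
  x_1 = (0.3500·520 + 0.0700·1080 + 0.1400·220) / 0.2660 = 288.40 / 0.2660 ≈ 1084.21
  x_2 = (0.1200·520 + 0.4800·1080 + 0.2000·220) / 0.2660 = 624.80 / 0.2660 ≈ 2348.87
  x_3 = (0.2450·520 + 0.3150·1080 + 0.6300·220) / 0.2660 = 606.20 / 0.2660 ≈ 2278.95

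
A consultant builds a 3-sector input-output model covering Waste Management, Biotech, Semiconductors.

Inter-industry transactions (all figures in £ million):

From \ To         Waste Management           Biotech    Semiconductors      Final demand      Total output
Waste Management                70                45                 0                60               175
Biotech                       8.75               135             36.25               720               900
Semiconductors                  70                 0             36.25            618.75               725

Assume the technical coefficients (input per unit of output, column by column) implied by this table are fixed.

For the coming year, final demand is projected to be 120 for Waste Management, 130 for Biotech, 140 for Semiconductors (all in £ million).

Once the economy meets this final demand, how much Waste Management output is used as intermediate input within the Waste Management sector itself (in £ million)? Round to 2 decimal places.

Technical coefficients a_ij = z_ij / X_j:
  a_11 = 70/175 = 0.40, a_21 = 8.75/175 = 0.05, a_31 = 70/175 = 0.40
  a_12 = 45/900 = 0.05, a_22 = 135/900 = 0.15, a_32 = 0/900 = 0.00
  a_13 = 0/725 = 0.00, a_23 = 36.25/725 = 0.05, a_33 = 36.25/725 = 0.05
I − A =
  [   0.60    -0.05     0.00]
  [  -0.05     0.85    -0.05]
  [  -0.40     0.00     0.95]
Cofactors of I−A, C_ij = (−1)^(i+j)·(minor ij) (rows/columns in the sector order above):
  C_11 = (0.85)(0.95) − (-0.05)(0.00) = 0.8075
  C_12 = −[(-0.05)(0.95) − (-0.05)(-0.40)] = 0.0675
  C_13 = (-0.05)(0.00) − (0.85)(-0.40) = 0.3400
  C_21 = −[(-0.05)(0.95) − (0.00)(0.00)] = 0.0475
  C_22 = (0.60)(0.95) − (0.00)(-0.40) = 0.5700
  C_23 = −[(0.60)(0.00) − (-0.05)(-0.40)] = 0.0200
  C_31 = (-0.05)(-0.05) − (0.00)(0.85) = 0.0025
  C_32 = −[(0.60)(-0.05) − (0.00)(-0.05)] = 0.0300
  C_33 = (0.60)(0.85) − (-0.05)(-0.05) = 0.5075
det(I−A) = Σ_j (I−A)_1j·C_1j = (0.60)(0.8075) + (-0.05)(0.0675) + (0.00)(0.3400) = 0.481125
adj(I−A) = Cᵀ =
  [ 0.8075   0.0475   0.0025]
  [ 0.0675   0.5700   0.0300]
  [ 0.3400   0.0200   0.5075]
(I − A)⁻¹ = adj(I−A) / det(I−A) ≈
  [   1.6784     0.0987     0.0052]
  [   0.1403     1.1847     0.0624]
  [   0.7067     0.0416     1.0548]
First solve x = (I − A)⁻¹ d = adj(I−A)·d / det(I−A); in particular x_1 = (0.8075·120 + 0.0475·130 + 0.0025·140) / 0.481125 = 103.425 / 0.481125 ≈ 214.9649.
Intermediate flow from 1 to 1: z_11 = a_11 · x_1 = 0.40 × 103.425 / 0.481125 = 41.37 / 0.481125 ≈ 85.99.

z_11 = 85.99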